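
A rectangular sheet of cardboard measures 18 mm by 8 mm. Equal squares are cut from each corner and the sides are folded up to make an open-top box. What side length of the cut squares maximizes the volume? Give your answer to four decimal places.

With cut size x, the volume is V(x) = x(18 − 2x)(8 − 2x) for 0 < x < 4.
V'(x) = 12x^2 − 104x + 144. Setting V'(x) = 0 gives x ≈ 1.7299 (the root in (0, 4)).
V''(x) = 24x − 104 is negative there, so this is the maximum; V ≈ 114.2001.

1.7299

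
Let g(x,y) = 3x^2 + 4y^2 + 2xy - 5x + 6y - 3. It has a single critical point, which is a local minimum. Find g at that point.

-100/11

∂g/∂x = 6x + 2y - 5 = 0 and ∂g/∂y = 2x + 8y + 6 = 0, so (x, y) = (13/11, -23/22).
The Hessian has g_{xx} = 6, g_{yy} = 8, g_{xy} = 2, giving D = 44 > 0 with g_{xx} > 0, so the point is a local minimum.
g(13/11, -23/22) = -100/11.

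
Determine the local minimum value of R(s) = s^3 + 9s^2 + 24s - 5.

R'(s) = 3s^2 + 18s + 24 = 0 at s = -4, -2.
R''(s) = 6s + 18. R''(-4) = -6 < 0 ⇒ local maximum; R''(-2) = 6 > 0 ⇒ local minimum.
The local minimum is R(-2) = -25.

-25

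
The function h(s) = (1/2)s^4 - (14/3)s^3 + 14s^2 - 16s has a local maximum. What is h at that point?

h'(s) = 2s^3 - 14s^2 + 28s - 16 = 0 at s = 1, 2, 4.
Since h''(s) = 6s^2 - 28s + 28, we get h''(1) = 6 > 0 ⇒ local minimum; h''(2) = -4 < 0 ⇒ local maximum; h''(4) = 12 > 0 ⇒ local minimum.
Thus h has its local maximum at s = 2, with value -16/3.

-16/3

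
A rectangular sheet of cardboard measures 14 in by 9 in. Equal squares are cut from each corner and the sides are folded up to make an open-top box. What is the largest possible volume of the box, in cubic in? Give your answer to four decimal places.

101.0933

With cut size x, the volume is V(x) = x(14 − 2x)(9 − 2x) for 0 < x < 4.5.
V'(x) = 12x^2 − 92x + 126. Setting V'(x) = 0 gives x ≈ 1.7853 (the root in (0, 4.5)).
V''(x) = 24x − 92 is negative there, so this is the maximum; V ≈ 101.0933.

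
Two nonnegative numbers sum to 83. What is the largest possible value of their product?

With x + y = 83, the product is P(x) = x(83 − x).
P'(x) = 83 − 2x = 0 gives x = 83/2; P'' = −2 < 0, so this is the maximum.
P = 83/2·83/2 = 6889/4.

6889/4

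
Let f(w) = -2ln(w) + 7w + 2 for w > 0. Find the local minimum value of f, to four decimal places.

6.5055

f'(w) = -2/w + 7 = 0 gives w = 2/7.
f''(w) = 2/w², which is positive for w > 0, so this is a local minimum.
f(2/7) = -2·ln(2/7) + 2 + 2 ≈ 6.5055.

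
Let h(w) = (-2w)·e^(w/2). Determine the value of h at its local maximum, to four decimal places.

1.4715

h'(w) = (-2)·e^(w/2) + (-2w)·(1/2)·e^(w/2) = (-w - 2)·e^(w/2). Since e^(w/2) > 0, the only critical point is w = -2.
h''(-2) has the same sign as -1 < 0, so this is a local maximum.
h(-2) = (4)·e^(-1) ≈ 1.4715.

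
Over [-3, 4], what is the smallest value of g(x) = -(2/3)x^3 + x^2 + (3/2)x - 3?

-71/3

g'(x) = -2x^2 + 2x + 3/2, which vanishes at x = -1/2 and x = 3/2.
Candidates: g(-3) = 39/2,  g(-1/2) = -41/12,  g(3/2) = -3/4,  g(4) = -71/3.
So the minimum is g(4) = -71/3.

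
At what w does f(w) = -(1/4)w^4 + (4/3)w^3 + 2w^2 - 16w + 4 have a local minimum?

2

f'(w) = -w^3 + 4w^2 + 4w - 16 = 0 at w = -2, 2, 4.
f''(w) = -3w^2 + 8w + 4. f''(-2) = -24 < 0 ⇒ local maximum; f''(2) = 8 > 0 ⇒ local minimum; f''(4) = -12 < 0 ⇒ local maximum.
The local minimum is f(2) = -40/3.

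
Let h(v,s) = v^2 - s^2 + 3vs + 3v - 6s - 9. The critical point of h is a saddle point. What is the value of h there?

∂h/∂v = 2v + 3s + 3 = 0 and ∂h/∂s = 3v - 2s - 6 = 0, so (v, s) = (12/13, -21/13).
The Hessian has h_{vv} = 2, h_{ss} = -2, h_{vs} = 3, giving D = -13 < 0, so the point is a saddle point.
h(12/13, -21/13) = -36/13.

-36/13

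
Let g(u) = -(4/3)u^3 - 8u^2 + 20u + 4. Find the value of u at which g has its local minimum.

-5

g'(u) = -4u^2 - 16u + 20 = 0 at u = -5, 1.
Second-derivative test with g''(u) = -8u - 16: g''(-5) = 24 > 0 ⇒ local minimum; g''(1) = -24 < 0 ⇒ local maximum.
The local minimum is g(-5) = -388/3.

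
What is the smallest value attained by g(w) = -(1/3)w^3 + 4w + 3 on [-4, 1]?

-7/3

g'(w) = -w^2 + 4, whose only zero in [-4, 1] is w = -2.
Compare values at every candidate in [-4, 1]: g(-4) = 25/3; g(-2) = -7/3; g(1) = 20/3.
The minimum over the interval is -7/3, attained at w = -2.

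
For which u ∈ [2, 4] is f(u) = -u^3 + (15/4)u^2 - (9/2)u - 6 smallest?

4

Differentiating, f'(u) = -3u^2 + (15/2)u - 9/2; which has no zeros in [2, 4].
Evaluating at the critical points and endpoints: f(2) = -8, f(4) = -28.
So the minimum is f(4) = -28.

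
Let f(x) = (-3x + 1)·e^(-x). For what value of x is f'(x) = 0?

f'(x) = (-3)·e^(-x) + (-3x + 1)·(-1)·e^(-x) = (3x - 4)·e^(-x). Since e^(-x) > 0, the only critical point is x = 4/3.
f''(4/3) has the same sign as 3 > 0, so this is a local minimum.
f(4/3) = (-3)·e^(-4/3) ≈ -0.7908.

4/3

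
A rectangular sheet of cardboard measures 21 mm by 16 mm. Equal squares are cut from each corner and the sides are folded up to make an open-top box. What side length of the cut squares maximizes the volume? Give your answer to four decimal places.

With cut size x, the volume is V(x) = x(21 − 2x)(16 − 2x) for 0 < x < 8.
V'(x) = 12x^2 − 148x + 336. Setting V'(x) = 0 gives x ≈ 3.0000 (the root in (0, 8)).
V''(x) = 24x − 148 is negative there, so this is the maximum; V ≈ 450.0000.

3.0000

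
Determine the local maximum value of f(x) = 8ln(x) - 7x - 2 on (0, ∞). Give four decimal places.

-8.9317

f'(x) = 8/x − 7 = 0 gives x = 8/7.
f''(x) = -8/x², which is negative for x > 0, so this is a local maximum.
f(8/7) = 8·ln(8/7) - 8 - 2 ≈ -8.9317.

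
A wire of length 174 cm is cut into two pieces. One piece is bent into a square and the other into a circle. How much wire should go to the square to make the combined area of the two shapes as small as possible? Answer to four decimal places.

Let x be the length used for the square. Square side x/4; circle radius (174−x)/(2π).
A(x) = (x/4)² + π·((174−x)/(2π))² = x²/16 + (174−x)²/(4π) for 0 ≤ x ≤ 174. A'(x) = x/8 − (174−x)/(2π) = 0 gives x = 4·174/(π+4) ≈ 97.4573.
A'' = 1/8 + 1/(2π) > 0, so this gives the minimum combined area; x ≈ 97.4573 cm to the square.

97.4573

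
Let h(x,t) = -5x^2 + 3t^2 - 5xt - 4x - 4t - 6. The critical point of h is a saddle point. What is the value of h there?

-462/85

∂h/∂x = -10x - 5t - 4 = 0 and ∂h/∂t = -5x + 6t - 4 = 0, so (x, t) = (-44/85, 4/17).
The Hessian has h_{xx} = -10, h_{tt} = 6, h_{xt} = -5, giving D = -85 < 0, so the point is a saddle point.
h(-44/85, 4/17) = -462/85.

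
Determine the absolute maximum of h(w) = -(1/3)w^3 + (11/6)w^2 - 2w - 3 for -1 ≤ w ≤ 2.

Differentiating, h'(w) = -w^2 + (11/3)w - 2; whose only zero in [-1, 2] is w = 2/3.
Evaluating at the critical points and endpoints: h(-1) = 7/6, h(2/3) = -293/81, h(2) = -7/3.
Hence the absolute maximum is 7/6 at w = -1.

7/6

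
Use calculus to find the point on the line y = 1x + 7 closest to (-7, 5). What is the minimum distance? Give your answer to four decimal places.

3.5355

Minimize D(x)^2 = (x + 7)^2 + (x + 2)^2.
d/dx[D^2] = 2(x + 7) + 2·1·(x + 2) = 0 ⇒ x = -9/2.
Then y = 5/2 and the distance is √(25/2) ≈ 3.5355.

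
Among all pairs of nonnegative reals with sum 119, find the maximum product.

14161/4

With x + y = 119, the product is P(x) = x(119 − x).
P'(x) = 119 − 2x = 0 gives x = 119/2; P'' = −2 < 0, so this is the maximum.
P = 119/2·119/2 = 14161/4.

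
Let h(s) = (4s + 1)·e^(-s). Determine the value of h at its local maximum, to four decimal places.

By the product rule, h'(s) = (-4s + 3)·e^(-s). Since e^(-s) > 0, the only critical point is s = 3/4.
h''(3/4) has the same sign as -4 < 0, so this is a local maximum.
h(3/4) = (4)·e^(-3/4) ≈ 1.8895.

1.8895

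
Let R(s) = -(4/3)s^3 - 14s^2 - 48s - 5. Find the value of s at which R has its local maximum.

-3

R'(s) = -4s^2 - 28s - 48. Setting R'(s) = 0 gives s ∈ {-4, -3}.
Since R''(s) = -8s - 28, we get R''(-4) = 4 > 0 ⇒ local minimum; R''(-3) = -4 < 0 ⇒ local maximum.
So the local maximum value is R(-3) = 49.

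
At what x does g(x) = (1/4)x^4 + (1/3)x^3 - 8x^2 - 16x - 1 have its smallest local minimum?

g'(x) = x^3 + x^2 - 16x - 16. Setting g'(x) = 0 gives x ∈ {-4, -1, 4}.
Second-derivative test with g''(x) = 3x^2 + 2x - 16: g''(-4) = 24 > 0 ⇒ local minimum; g''(-1) = -15 < 0 ⇒ local maximum; g''(4) = 40 > 0 ⇒ local minimum.
Thus g has its smallest local minimum at x = 4, with value -323/3.

4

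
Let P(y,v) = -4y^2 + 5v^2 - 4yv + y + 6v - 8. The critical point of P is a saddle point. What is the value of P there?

∂P/∂y = -8y - 4v + 1 = 0 and ∂P/∂v = -4y + 10v + 6 = 0, so (y, v) = (17/48, -11/24).
The Hessian has P_{yy} = -8, P_{vv} = 10, P_{yv} = -4, giving D = -96 < 0, so the point is a saddle point.
P(17/48, -11/24) = -883/96.

-883/96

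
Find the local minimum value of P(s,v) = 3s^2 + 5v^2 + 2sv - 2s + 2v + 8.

51/7

∂P/∂s = 6s + 2v - 2 = 0 and ∂P/∂v = 2s + 10v + 2 = 0, so (s, v) = (3/7, -2/7).
The Hessian has P_{ss} = 6, P_{vv} = 10, P_{sv} = 2, giving D = 56 > 0 with P_{ss} > 0, so the point is a local minimum.
P(3/7, -2/7) = 51/7.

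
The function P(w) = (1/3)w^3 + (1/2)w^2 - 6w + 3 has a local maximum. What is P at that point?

33/2

P'(w) = w^2 + w - 6 = 0 at w = -3, 2.
Since P''(w) = 2w + 1, we get P''(-3) = -5 < 0 ⇒ local maximum; P''(2) = 5 > 0 ⇒ local minimum.
The local maximum is P(-3) = 33/2.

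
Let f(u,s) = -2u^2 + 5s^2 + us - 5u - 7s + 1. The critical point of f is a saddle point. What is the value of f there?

∂f/∂u = -4u + s - 5 = 0 and ∂f/∂s = u + 10s - 7 = 0, so (u, s) = (-43/41, 33/41).
The Hessian has f_{uu} = -4, f_{ss} = 10, f_{us} = 1, giving D = -41 < 0, so the point is a saddle point.
f(-43/41, 33/41) = 33/41.

33/41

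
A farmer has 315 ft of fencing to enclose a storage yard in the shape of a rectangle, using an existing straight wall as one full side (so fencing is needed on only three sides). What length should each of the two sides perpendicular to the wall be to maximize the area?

Let the sides perpendicular to the wall have length x and the parallel side y, so 2x + y = 315 and the area is A = xy = x(315 − 2x).
A'(x) = 315 − 4x = 0 gives x = 315/4, and A''(x) = −4 < 0 confirms a maximum.
Then y = 315 − 2·315/4 = 315/2 and A = 99225/8.

315/4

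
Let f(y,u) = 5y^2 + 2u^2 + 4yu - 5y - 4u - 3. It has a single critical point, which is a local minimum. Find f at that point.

-61/12

∂f/∂y = 10y + 4u - 5 = 0 and ∂f/∂u = 4y + 4u - 4 = 0, so (y, u) = (1/6, 5/6).
The Hessian has f_{yy} = 10, f_{uu} = 4, f_{yu} = 4, giving D = 24 > 0 with f_{yy} > 0, so the point is a local minimum.
f(1/6, 5/6) = -61/12.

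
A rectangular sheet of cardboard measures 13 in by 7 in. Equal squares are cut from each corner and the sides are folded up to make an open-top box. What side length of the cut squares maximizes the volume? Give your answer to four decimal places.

With cut size x, the volume is V(x) = x(13 − 2x)(7 − 2x) for 0 < x < 3.5.
V'(x) = 12x^2 − 80x + 91. Setting V'(x) = 0 gives x ≈ 1.4551 (the root in (0, 3.5)).
V''(x) = 24x − 80 is negative there, so this is the maximum; V ≈ 60.0451.

1.4551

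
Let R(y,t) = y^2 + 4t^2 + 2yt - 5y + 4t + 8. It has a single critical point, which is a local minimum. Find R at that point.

-5

∂R/∂y = 2y + 2t - 5 = 0 and ∂R/∂t = 2y + 8t + 4 = 0, so (y, t) = (4, -3/2).
The Hessian has R_{yy} = 2, R_{tt} = 8, R_{yt} = 2, giving D = 12 > 0 with R_{yy} > 0, so the point is a local minimum.
R(4, -3/2) = -5.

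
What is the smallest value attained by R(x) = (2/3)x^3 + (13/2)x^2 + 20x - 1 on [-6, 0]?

R'(x) = 2x^2 + 13x + 20, which vanishes at x = -4 and x = -5/2.
Compare values at every candidate in [-6, 0]: R(-6) = -31; R(-4) = -59/3; R(-5/2) = -499/24; R(0) = -1.
So the minimum is R(-6) = -31.

-31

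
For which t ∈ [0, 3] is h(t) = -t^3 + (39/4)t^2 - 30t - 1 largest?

The derivative is -3t^2 + (39/2)t - 30, whose only zero in [0, 3] is t = 5/2.
Candidates: h(0) = -1, h(5/2) = -491/16, h(3) = -121/4.
The maximum over the interval is -1, attained at t = 0.

0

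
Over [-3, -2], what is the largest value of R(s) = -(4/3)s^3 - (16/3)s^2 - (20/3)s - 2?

6

R'(s) = -4s^2 - (32/3)s - 20/3, which has no zeros in [-3, -2].
Candidates: R(-3) = 6; R(-2) = 2/3.
The maximum over the interval is 6, attained at s = -3.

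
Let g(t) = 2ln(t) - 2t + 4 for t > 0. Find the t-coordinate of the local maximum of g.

1

g'(t) = 2/t − 2 = 0 gives t = 1.
g''(t) = -2/t², which is negative for t > 0, so this is a local maximum.
g(1) = 2·ln(1) - 2 + 4 ≈ 2.0000.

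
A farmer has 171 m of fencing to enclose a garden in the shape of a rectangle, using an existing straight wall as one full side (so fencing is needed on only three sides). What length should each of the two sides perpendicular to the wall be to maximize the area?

171/4

Let the sides perpendicular to the wall have length x and the parallel side y, so 2x + y = 171 and the area is A = xy = x(171 − 2x).
A'(x) = 171 − 4x = 0 gives x = 171/4, and A''(x) = −4 < 0 confirms a maximum.
Then y = 171 − 2·171/4 = 171/2 and A = 29241/8.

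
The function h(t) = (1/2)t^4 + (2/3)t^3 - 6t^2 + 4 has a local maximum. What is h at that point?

h'(t) = 2t^3 + 2t^2 - 12t. Setting h'(t) = 0 gives t ∈ {-3, 0, 2}.
Since h''(t) = 6t^2 + 4t - 12, we get h''(-3) = 30 > 0 ⇒ local minimum; h''(0) = -12 < 0 ⇒ local maximum; h''(2) = 20 > 0 ⇒ local minimum.
So the local maximum value is h(0) = 4.

4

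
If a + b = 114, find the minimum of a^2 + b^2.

With a + b = 114, a^2 + b^2 = a^2 + (114 − a)^2.
The derivative 2a − 2(114 − a) = 4a − 228 vanishes at a = 57; second derivative 4 > 0, a minimum.
The minimum is 2·(57)^2 = 6498.

6498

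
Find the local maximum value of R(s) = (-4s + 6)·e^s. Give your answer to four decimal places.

R'(s) = (-4)·e^s + (-4s + 6)·1·e^s = (-4s + 2)·e^s. Since e^s > 0, the only critical point is s = 1/2.
R''(1/2) has the same sign as -4 < 0, so this is a local maximum.
R(1/2) = (4)·e^(1/2) ≈ 6.5949.

6.5949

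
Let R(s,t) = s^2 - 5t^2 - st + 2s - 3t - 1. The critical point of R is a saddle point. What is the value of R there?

∂R/∂s = 2s - t + 2 = 0 and ∂R/∂t = -s - 10t - 3 = 0, so (s, t) = (-23/21, -4/21).
The Hessian has R_{ss} = 2, R_{tt} = -10, R_{st} = -1, giving D = -21 < 0, so the point is a saddle point.
R(-23/21, -4/21) = -38/21.

-38/21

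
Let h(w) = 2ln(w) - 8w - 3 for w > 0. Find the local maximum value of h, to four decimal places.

-7.7726

h'(w) = 2/w − 8 = 0 gives w = 1/4.
h''(w) = -2/w², which is negative for w > 0, so this is a local maximum.
h(1/4) = 2·ln(1/4) - 2 - 3 ≈ -7.7726.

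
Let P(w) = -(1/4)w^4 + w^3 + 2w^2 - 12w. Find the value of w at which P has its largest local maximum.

Critical points: P'(w) = -w^3 + 3w^2 + 4w - 12 vanishes at w = -2, 2, 3.
Since P''(w) = -3w^2 + 6w + 4, we get P''(-2) = -20 < 0 ⇒ local maximum; P''(2) = 4 > 0 ⇒ local minimum; P''(3) = -5 < 0 ⇒ local maximum.
Thus P has its largest local maximum at w = -2, with value 20.

-2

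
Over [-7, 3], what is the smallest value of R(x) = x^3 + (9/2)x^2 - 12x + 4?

R'(x) = 3x^2 + 9x - 12, which vanishes at x = -4 and x = 1.
Compare values at every candidate in [-7, 3]: R(-7) = -69/2,  R(-4) = 60,  R(1) = -5/2,  R(3) = 71/2.
The minimum over the interval is -69/2, attained at x = -7.

-69/2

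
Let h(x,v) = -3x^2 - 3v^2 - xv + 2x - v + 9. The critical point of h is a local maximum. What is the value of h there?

332/35

∂h/∂x = -6x - v + 2 = 0 and ∂h/∂v = -x - 6v - 1 = 0, so (x, v) = (13/35, -8/35).
The Hessian has h_{xx} = -6, h_{vv} = -6, h_{xv} = -1, giving D = 35 > 0 with h_{xx} < 0, so the point is a local maximum.
h(13/35, -8/35) = 332/35.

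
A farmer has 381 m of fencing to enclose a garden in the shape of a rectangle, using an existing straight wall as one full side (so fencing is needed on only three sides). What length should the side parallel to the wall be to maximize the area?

Let the sides perpendicular to the wall have length x and the parallel side y, so 2x + y = 381 and the area is A = xy = x(381 − 2x).
A'(x) = 381 − 4x = 0 gives x = 381/4, and A''(x) = −4 < 0 confirms a maximum.
Then y = 381 − 2·381/4 = 381/2 and A = 145161/8.

381/2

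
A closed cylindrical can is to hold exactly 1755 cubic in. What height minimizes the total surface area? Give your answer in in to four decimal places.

13.0736

With radius r and height h, πr²h = 1755 so h = 1755/(πr²), and S(r) = 2πr² + 2πrh = 2πr² + 2·1755/r.
S'(r) = 4πr − 2·1755/r² = 0 ⇒ r³ = 1755/(2π), so r ≈ 6.5368 and h = 2r ≈ 13.0736.
S''(r) = 4π + 4·1755/r³ > 0, so this is the minimum; S ≈ 805.4389.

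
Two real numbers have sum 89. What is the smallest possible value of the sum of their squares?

With a + b = 89, a^2 + b^2 = a^2 + (89 − a)^2.
The derivative 2a − 2(89 − a) = 4a − 178 vanishes at a = 89/2; second derivative 4 > 0, a minimum.
The minimum is 2·(89/2)^2 = 7921/2.

7921/2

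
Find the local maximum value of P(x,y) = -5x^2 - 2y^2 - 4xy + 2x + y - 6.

-139/24

∂P/∂x = -10x - 4y + 2 = 0 and ∂P/∂y = -4x - 4y + 1 = 0, so (x, y) = (1/6, 1/12).
The Hessian has P_{xx} = -10, P_{yy} = -4, P_{xy} = -4, giving D = 24 > 0 with P_{xx} < 0, so the point is a local maximum.
P(1/6, 1/12) = -139/24.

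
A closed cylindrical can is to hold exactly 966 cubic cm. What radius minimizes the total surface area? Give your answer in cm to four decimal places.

With radius r and height h, πr²h = 966 so h = 966/(πr²), and S(r) = 2πr² + 2πrh = 2πr² + 2·966/r.
S'(r) = 4πr − 2·966/r² = 0 ⇒ r³ = 966/(2π), so r ≈ 5.3571 and h = 2r ≈ 10.7143.
S''(r) = 4π + 4·966/r³ > 0, so this is the minimum; S ≈ 540.9610.

5.3571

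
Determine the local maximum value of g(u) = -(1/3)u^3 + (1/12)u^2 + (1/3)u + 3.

256/81

g'(u) = -u^2 + (1/6)u + 1/3 = 0 at u = -1/2, 2/3.
g''(u) = -2u + 1/6. g''(-1/2) = 7/6 > 0 ⇒ local minimum; g''(2/3) = -7/6 < 0 ⇒ local maximum.
The local maximum is g(2/3) = 256/81.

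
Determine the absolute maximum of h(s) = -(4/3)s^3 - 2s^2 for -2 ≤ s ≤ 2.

Differentiating, h'(s) = -4s^2 - 4s; which vanishes at s = -1 and s = 0.
Candidates: h(-2) = 8/3; h(-1) = -2/3; h(0) = 0; h(2) = -56/3.
Hence the absolute maximum is 8/3 at s = -2.

8/3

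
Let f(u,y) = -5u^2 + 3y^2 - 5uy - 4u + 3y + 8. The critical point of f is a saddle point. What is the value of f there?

623/85

∂f/∂u = -10u - 5y - 4 = 0 and ∂f/∂y = -5u + 6y + 3 = 0, so (u, y) = (-9/85, -10/17).
The Hessian has f_{uu} = -10, f_{yy} = 6, f_{uy} = -5, giving D = -85 < 0, so the point is a saddle point.
f(-9/85, -10/17) = 623/85.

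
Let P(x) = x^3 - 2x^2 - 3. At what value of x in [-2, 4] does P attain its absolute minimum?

-2

The derivative is 3x^2 - 4x, which vanishes at x = 0 and x = 4/3.
Evaluating at the critical points and endpoints: P(-2) = -19, P(0) = -3, P(4/3) = -113/27, P(4) = 29.
The minimum over the interval is -19, attained at x = -2.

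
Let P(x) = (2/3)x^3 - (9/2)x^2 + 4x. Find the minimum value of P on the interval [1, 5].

-40/3

The derivative is 2x^2 - 9x + 4, whose only zero in [1, 5] is x = 4.
Evaluating at the critical points and endpoints: P(1) = 1/6, P(4) = -40/3, P(5) = -55/6.
The minimum over the interval is -40/3, attained at x = 4.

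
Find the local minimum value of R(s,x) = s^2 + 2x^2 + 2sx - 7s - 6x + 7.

∂R/∂s = 2s + 2x - 7 = 0 and ∂R/∂x = 2s + 4x - 6 = 0, so (s, x) = (4, -1/2).
The Hessian has R_{ss} = 2, R_{xx} = 4, R_{sx} = 2, giving D = 4 > 0 with R_{ss} > 0, so the point is a local minimum.
R(4, -1/2) = -11/2.

-11/2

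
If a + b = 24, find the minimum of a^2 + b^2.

288

With a + b = 24, a^2 + b^2 = a^2 + (24 − a)^2.
The derivative 2a − 2(24 − a) = 4a − 48 vanishes at a = 12; second derivative 4 > 0, a minimum.
The minimum is 2·(12)^2 = 288.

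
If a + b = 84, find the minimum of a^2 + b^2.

3528

With a + b = 84, a^2 + b^2 = a^2 + (84 − a)^2.
The derivative 2a − 2(84 − a) = 4a − 168 vanishes at a = 42; second derivative 4 > 0, a minimum.
The minimum is 2·(42)^2 = 3528.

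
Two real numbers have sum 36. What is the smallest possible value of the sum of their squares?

With a + b = 36, a^2 + b^2 = a^2 + (36 − a)^2.
The derivative 2a − 2(36 − a) = 4a − 72 vanishes at a = 18; second derivative 4 > 0, a minimum.
The minimum is 2·(18)^2 = 648.

648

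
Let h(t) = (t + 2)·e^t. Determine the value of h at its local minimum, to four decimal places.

h'(t) = 1·e^t + (t + 2)·1·e^t = (t + 3)·e^t. Since e^t > 0, the only critical point is t = -3.
h''(-3) has the same sign as 1 > 0, so this is a local minimum.
h(-3) = (-1)·e^(-3) ≈ -0.0498.

-0.0498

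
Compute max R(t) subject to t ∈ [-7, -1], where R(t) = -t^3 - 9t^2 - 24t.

The derivative is -3t^2 - 18t - 24, which vanishes at t = -4 and t = -2.
Compare values at every candidate in [-7, -1]: R(-7) = 70,  R(-4) = 16,  R(-2) = 20,  R(-1) = 16.
The maximum over the interval is 70, attained at t = -7.

70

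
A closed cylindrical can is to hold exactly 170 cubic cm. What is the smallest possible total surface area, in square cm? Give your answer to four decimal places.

With radius r and height h, πr²h = 170 so h = 170/(πr²), and S(r) = 2πr² + 2πrh = 2πr² + 2·170/r.
S'(r) = 4πr − 2·170/r² = 0 ⇒ r³ = 170/(2π), so r ≈ 3.0021 and h = 2r ≈ 6.0042.
S''(r) = 4π + 4·170/r³ > 0, so this is the minimum; S ≈ 169.8819.

169.8819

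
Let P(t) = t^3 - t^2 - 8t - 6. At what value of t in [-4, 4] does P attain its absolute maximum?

P'(t) = 3t^2 - 2t - 8, which vanishes at t = -4/3 and t = 2.
Evaluating at the critical points and endpoints: P(-4) = -54, P(-4/3) = 14/27, P(2) = -18, P(4) = 10.
Hence the absolute maximum is 10 at t = 4.

4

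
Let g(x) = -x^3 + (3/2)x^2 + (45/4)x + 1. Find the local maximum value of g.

183/8

g'(x) = -3x^2 + 3x + 45/4 = 0 at x = -3/2, 5/2.
Since g''(x) = -6x + 3, we get g''(-3/2) = 12 > 0 ⇒ local minimum; g''(5/2) = -12 < 0 ⇒ local maximum.
So the local maximum value is g(5/2) = 183/8.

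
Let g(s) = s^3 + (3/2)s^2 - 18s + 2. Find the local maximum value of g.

g'(s) = 3s^2 + 3s - 18 = 0 at s = -3, 2.
g''(s) = 6s + 3. g''(-3) = -15 < 0 ⇒ local maximum; g''(2) = 15 > 0 ⇒ local minimum.
The local maximum is g(-3) = 85/2.

85/2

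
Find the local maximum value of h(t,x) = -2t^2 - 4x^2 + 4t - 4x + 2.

∂h/∂t = -4t + 4 = 0 and ∂h/∂x = -8x - 4 = 0, so (t, x) = (1, -1/2).
The Hessian has h_{tt} = -4, h_{xx} = -8, h_{tx} = 0, giving D = 32 > 0 with h_{tt} < 0, so the point is a local maximum.
h(1, -1/2) = 5.

5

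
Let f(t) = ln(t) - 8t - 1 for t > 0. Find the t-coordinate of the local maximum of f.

f'(t) = 1/t − 8 = 0 gives t = 1/8.
f''(t) = -1/t², which is negative for t > 0, so this is a local maximum.
f(1/8) = 1·ln(1/8) - 1 - 1 ≈ -4.0794.

1/8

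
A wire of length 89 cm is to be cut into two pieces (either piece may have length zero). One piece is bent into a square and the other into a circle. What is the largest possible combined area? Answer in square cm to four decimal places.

630.3332

Let x be the length used for the square. Square side x/4; circle radius (89−x)/(2π).
A(x) = (x/4)² + π·((89−x)/(2π))² = x²/16 + (89−x)²/(4π) for 0 ≤ x ≤ 89. A'(x) = x/8 − (89−x)/(2π) = 0 gives x = 4·89/(π+4) ≈ 49.8488.
A'' > 0, so the interior critical point is a minimum; the maximum is at an endpoint. A(0) = 630.3332 and A(89) = 495.0625, so the largest area is 630.3332.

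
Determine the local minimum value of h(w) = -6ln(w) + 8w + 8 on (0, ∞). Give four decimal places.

15.7261

h'(w) = -6/w + 8 = 0 gives w = 3/4.
h''(w) = 6/w², which is positive for w > 0, so this is a local minimum.
h(3/4) = -6·ln(3/4) + 6 + 8 ≈ 15.7261.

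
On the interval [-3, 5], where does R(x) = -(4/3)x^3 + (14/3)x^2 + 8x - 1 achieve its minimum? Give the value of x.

R'(x) = -4x^2 + (28/3)x + 8, which vanishes at x = -2/3 and x = 3.
Evaluating at the critical points and endpoints: R(-3) = 53; R(-2/3) = -313/81; R(3) = 29; R(5) = -11.
So the minimum is R(5) = -11.

5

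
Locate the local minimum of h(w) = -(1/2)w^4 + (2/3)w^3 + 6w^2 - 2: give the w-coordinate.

h'(w) = -2w^3 + 2w^2 + 12w = 0 at w = -2, 0, 3.
Second-derivative test with h''(w) = -6w^2 + 4w + 12: h''(-2) = -20 < 0 ⇒ local maximum; h''(0) = 12 > 0 ⇒ local minimum; h''(3) = -30 < 0 ⇒ local maximum.
The local minimum is h(0) = -2.

0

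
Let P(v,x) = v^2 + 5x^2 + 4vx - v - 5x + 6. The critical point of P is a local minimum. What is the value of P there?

7/2

∂P/∂v = 2v + 4x - 1 = 0 and ∂P/∂x = 4v + 10x - 5 = 0, so (v, x) = (-5/2, 3/2).
The Hessian has P_{vv} = 2, P_{xx} = 10, P_{vx} = 4, giving D = 4 > 0 with P_{vv} > 0, so the point is a local minimum.
P(-5/2, 3/2) = 7/2.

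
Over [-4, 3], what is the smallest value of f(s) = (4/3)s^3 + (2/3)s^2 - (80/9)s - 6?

-406/9

The derivative is 4s^2 + (4/3)s - 80/9, which vanishes at s = -5/3 and s = 4/3.
Candidates: f(-4) = -406/9; f(-5/3) = 364/81; f(4/3) = -1094/81; f(3) = 28/3.
So the minimum is f(-4) = -406/9.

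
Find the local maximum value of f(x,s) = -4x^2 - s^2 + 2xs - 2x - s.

1

∂f/∂x = -8x + 2s - 2 = 0 and ∂f/∂s = 2x - 2s - 1 = 0, so (x, s) = (-1/2, -1).
The Hessian has f_{xx} = -8, f_{ss} = -2, f_{xs} = 2, giving D = 12 > 0 with f_{xx} < 0, so the point is a local maximum.
f(-1/2, -1) = 1.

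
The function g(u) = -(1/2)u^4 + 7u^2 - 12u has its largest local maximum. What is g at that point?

117/2

g'(u) = -2u^3 + 14u - 12. Setting g'(u) = 0 gives u ∈ {-3, 1, 2}.
g''(u) = -6u^2 + 14. g''(-3) = -40 < 0 ⇒ local maximum; g''(1) = 8 > 0 ⇒ local minimum; g''(2) = -10 < 0 ⇒ local maximum.
So the largest local maximum value is g(-3) = 117/2.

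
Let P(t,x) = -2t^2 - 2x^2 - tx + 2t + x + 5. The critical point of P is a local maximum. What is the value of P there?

∂P/∂t = -4t - x + 2 = 0 and ∂P/∂x = -t - 4x + 1 = 0, so (t, x) = (7/15, 2/15).
The Hessian has P_{tt} = -4, P_{xx} = -4, P_{tx} = -1, giving D = 15 > 0 with P_{tt} < 0, so the point is a local maximum.
P(7/15, 2/15) = 83/15.

83/15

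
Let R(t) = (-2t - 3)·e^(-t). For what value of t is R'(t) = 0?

Differentiating with the product rule gives R'(t) = (2t + 1)·e^(-t). Since e^(-t) > 0, the only critical point is t = -1/2.
R''(-1/2) has the same sign as 2 > 0, so this is a local minimum.
R(-1/2) = (-2)·e^(1/2) ≈ -3.2974.

-1/2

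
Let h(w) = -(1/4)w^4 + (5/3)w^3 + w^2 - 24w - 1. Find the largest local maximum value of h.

101/3

h'(w) = -w^3 + 5w^2 + 2w - 24. Setting h'(w) = 0 gives w ∈ {-2, 3, 4}.
Second-derivative test with h''(w) = -3w^2 + 10w + 2: h''(-2) = -30 < 0 ⇒ local maximum; h''(3) = 5 > 0 ⇒ local minimum; h''(4) = -6 < 0 ⇒ local maximum.
So the largest local maximum value is h(-2) = 101/3.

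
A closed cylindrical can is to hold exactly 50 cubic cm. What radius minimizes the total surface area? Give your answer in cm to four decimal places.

With radius r and height h, πr²h = 50 so h = 50/(πr²), and S(r) = 2πr² + 2πrh = 2πr² + 2·50/r.
S'(r) = 4πr − 2·50/r² = 0 ⇒ r³ = 50/(2π), so r ≈ 1.9965 and h = 2r ≈ 3.9929.
S''(r) = 4π + 4·50/r³ > 0, so this is the minimum; S ≈ 75.1325.

1.9965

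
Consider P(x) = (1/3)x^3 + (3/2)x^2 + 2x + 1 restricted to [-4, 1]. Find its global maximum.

29/6

Differentiating, P'(x) = x^2 + 3x + 2; which vanishes at x = -2 and x = -1.
Candidates: P(-4) = -13/3; P(-2) = 1/3; P(-1) = 1/6; P(1) = 29/6.
Hence the absolute maximum is 29/6 at x = 1.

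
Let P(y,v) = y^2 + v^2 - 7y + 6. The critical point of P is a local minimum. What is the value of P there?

∂P/∂y = 2y - 7 = 0 and ∂P/∂v = 2v = 0, so (y, v) = (7/2, 0).
The Hessian has P_{yy} = 2, P_{vv} = 2, P_{yv} = 0, giving D = 4 > 0 with P_{yy} > 0, so the point is a local minimum.
P(7/2, 0) = -25/4.

-25/4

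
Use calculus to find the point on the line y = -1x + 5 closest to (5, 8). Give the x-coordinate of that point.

Minimize D(x)^2 = (x - 5)^2 + (-x - 3)^2.
d/dx[D^2] = 2(x - 5) + 2·(-1)·(-x - 3) = 0 ⇒ x = 1.
Then y = 4 and the distance is √(32) ≈ 5.6569.

1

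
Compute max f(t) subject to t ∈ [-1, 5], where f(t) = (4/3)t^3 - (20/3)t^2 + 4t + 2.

22

The derivative is 4t^2 - (40/3)t + 4, which vanishes at t = 1/3 and t = 3.
Candidates: f(-1) = -10, f(1/3) = 214/81, f(3) = -10, f(5) = 22.
The maximum over the interval is 22, attained at t = 5.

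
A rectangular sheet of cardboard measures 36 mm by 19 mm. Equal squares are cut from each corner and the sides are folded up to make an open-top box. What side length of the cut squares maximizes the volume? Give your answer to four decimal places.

With cut size x, the volume is V(x) = x(36 − 2x)(19 − 2x) for 0 < x < 9.5.
V'(x) = 12x^2 − 220x + 684. Setting V'(x) = 0 gives x ≈ 3.9678 (the root in (0, 9.5)).
V''(x) = 24x − 220 is negative there, so this is the maximum; V ≈ 1232.0644.

3.9678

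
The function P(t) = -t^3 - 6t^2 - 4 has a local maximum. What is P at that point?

P'(t) = -3t^2 - 12t. Setting P'(t) = 0 gives t ∈ {-4, 0}.
P''(t) = -6t - 12. P''(-4) = 12 > 0 ⇒ local minimum; P''(0) = -12 < 0 ⇒ local maximum.
So the local maximum value is P(0) = -4.

-4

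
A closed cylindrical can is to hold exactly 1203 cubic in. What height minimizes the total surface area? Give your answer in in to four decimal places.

With radius r and height h, πr²h = 1203 so h = 1203/(πr²), and S(r) = 2πr² + 2πrh = 2πr² + 2·1203/r.
S'(r) = 4πr − 2·1203/r² = 0 ⇒ r³ = 1203/(2π), so r ≈ 5.7636 and h = 2r ≈ 11.5272.
S''(r) = 4π + 4·1203/r³ > 0, so this is the minimum; S ≈ 626.1691.

11.5272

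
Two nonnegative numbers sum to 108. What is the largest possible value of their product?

With x + y = 108, the product is P(x) = x(108 − x).
P'(x) = 108 − 2x = 0 gives x = 54; P'' = −2 < 0, so this is the maximum.
P = 54·54 = 2916.

2916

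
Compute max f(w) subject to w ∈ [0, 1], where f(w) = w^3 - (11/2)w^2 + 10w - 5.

1/2

Differentiating, f'(w) = 3w^2 - 11w + 10; which has no zeros in [0, 1].
Candidates: f(0) = -5, f(1) = 1/2.
So the maximum is f(1) = 1/2.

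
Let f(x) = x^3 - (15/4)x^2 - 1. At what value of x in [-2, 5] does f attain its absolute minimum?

-2

Differentiating, f'(x) = 3x^2 - (15/2)x; which vanishes at x = 0 and x = 5/2.
Candidates: f(-2) = -24, f(0) = -1, f(5/2) = -141/16, f(5) = 121/4.
Hence the absolute minimum is -24 at x = -2.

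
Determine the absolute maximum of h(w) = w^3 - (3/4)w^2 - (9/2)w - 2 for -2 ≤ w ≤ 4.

h'(w) = 3w^2 - (3/2)w - 9/2, which vanishes at w = -1 and w = 3/2.
Compare values at every candidate in [-2, 4]: h(-2) = -4,  h(-1) = 3/4,  h(3/2) = -113/16,  h(4) = 32.
The maximum over the interval is 32, attained at w = 4.

32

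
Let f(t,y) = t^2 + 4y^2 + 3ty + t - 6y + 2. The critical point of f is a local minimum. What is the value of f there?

-44/7

∂f/∂t = 2t + 3y + 1 = 0 and ∂f/∂y = 3t + 8y - 6 = 0, so (t, y) = (-26/7, 15/7).
The Hessian has f_{tt} = 2, f_{yy} = 8, f_{ty} = 3, giving D = 7 > 0 with f_{tt} > 0, so the point is a local minimum.
f(-26/7, 15/7) = -44/7.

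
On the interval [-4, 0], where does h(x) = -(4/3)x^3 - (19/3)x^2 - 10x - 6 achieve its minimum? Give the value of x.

0

The derivative is -4x^2 - (38/3)x - 10, which vanishes at x = -5/3 and x = -3/2.
Evaluating at the critical points and endpoints: h(-4) = 18, h(-5/3) = -61/81, h(-3/2) = -3/4, h(0) = -6.
Hence the absolute minimum is -6 at x = 0.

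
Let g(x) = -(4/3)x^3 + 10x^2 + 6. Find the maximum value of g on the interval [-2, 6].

The derivative is -4x^2 + 20x, which vanishes at x = 0 and x = 5.
Candidates: g(-2) = 170/3, g(0) = 6, g(5) = 268/3, g(6) = 78.
Hence the absolute maximum is 268/3 at x = 5.

268/3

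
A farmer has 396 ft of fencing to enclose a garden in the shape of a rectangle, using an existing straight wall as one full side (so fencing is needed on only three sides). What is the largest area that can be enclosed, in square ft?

Let the sides perpendicular to the wall have length x and the parallel side y, so 2x + y = 396 and the area is A = xy = x(396 − 2x).
A'(x) = 396 − 4x = 0 gives x = 99, and A''(x) = −4 < 0 confirms a maximum.
Then y = 396 − 2·99 = 198 and A = 19602.

19602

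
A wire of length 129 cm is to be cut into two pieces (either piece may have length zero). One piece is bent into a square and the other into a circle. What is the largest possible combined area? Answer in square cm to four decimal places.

1324.2487

Let x be the length used for the square. Square side x/4; circle radius (129−x)/(2π).
A(x) = (x/4)² + π·((129−x)/(2π))² = x²/16 + (129−x)²/(4π) for 0 ≤ x ≤ 129. A'(x) = x/8 − (129−x)/(2π) = 0 gives x = 4·129/(π+4) ≈ 72.2528.
A'' > 0, so the interior critical point is a minimum; the maximum is at an endpoint. A(0) = 1324.2487 and A(129) = 1040.0625, so the largest area is 1324.2487.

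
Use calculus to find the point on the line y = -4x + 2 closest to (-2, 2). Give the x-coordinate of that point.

Minimize D(x)^2 = (x + 2)^2 + (-4x)^2.
d/dx[D^2] = 2(x + 2) + 2·(-4)·(-4x) = 0 ⇒ x = -2/17.
Then y = 42/17 and the distance is √(64/17) ≈ 1.9403.

-2/17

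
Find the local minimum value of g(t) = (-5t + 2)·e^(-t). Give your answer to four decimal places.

Differentiating with the product rule gives g'(t) = (5t - 7)·e^(-t). Since e^(-t) > 0, the only critical point is t = 7/5.
g''(7/5) has the same sign as 5 > 0, so this is a local minimum.
g(7/5) = (-5)·e^(-7/5) ≈ -1.2330.

-1.2330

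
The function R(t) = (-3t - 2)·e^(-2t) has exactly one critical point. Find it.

By the product rule, R'(t) = (6t + 1)·e^(-2t). Since e^(-2t) > 0, the only critical point is t = -1/6.
R''(-1/6) has the same sign as 6 > 0, so this is a local minimum.
R(-1/6) = (-3/2)·e^(1/3) ≈ -2.0934.

-1/6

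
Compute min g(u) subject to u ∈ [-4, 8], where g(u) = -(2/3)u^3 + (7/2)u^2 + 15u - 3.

-123/8

g'(u) = -2u^2 + 7u + 15, which vanishes at u = -3/2 and u = 5.
Compare values at every candidate in [-4, 8]: g(-4) = 107/3,  g(-3/2) = -123/8,  g(5) = 457/6,  g(8) = -1/3.
Hence the absolute minimum is -123/8 at u = -3/2.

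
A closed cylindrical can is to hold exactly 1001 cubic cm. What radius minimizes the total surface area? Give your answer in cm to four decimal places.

5.4211

With radius r and height h, πr²h = 1001 so h = 1001/(πr²), and S(r) = 2πr² + 2πrh = 2πr² + 2·1001/r.
S'(r) = 4πr − 2·1001/r² = 0 ⇒ r³ = 1001/(2π), so r ≈ 5.4211 and h = 2r ≈ 10.8421.
S''(r) = 4π + 4·1001/r³ > 0, so this is the minimum; S ≈ 553.9500.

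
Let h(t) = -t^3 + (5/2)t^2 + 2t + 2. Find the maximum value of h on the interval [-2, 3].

The derivative is -3t^2 + 5t + 2, which vanishes at t = -1/3 and t = 2.
Candidates: h(-2) = 16; h(-1/3) = 89/54; h(2) = 8; h(3) = 7/2.
Hence the absolute maximum is 16 at t = -2.

16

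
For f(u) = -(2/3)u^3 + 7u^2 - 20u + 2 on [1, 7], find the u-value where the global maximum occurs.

f'(u) = -2u^2 + 14u - 20, which vanishes at u = 2 and u = 5.
Evaluating at the critical points and endpoints: f(1) = -35/3,  f(2) = -46/3,  f(5) = -19/3,  f(7) = -71/3.
So the maximum is f(5) = -19/3.

5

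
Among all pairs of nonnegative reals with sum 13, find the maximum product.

With x + y = 13, the product is P(x) = x(13 − x).
P'(x) = 13 − 2x = 0 gives x = 13/2; P'' = −2 < 0, so this is the maximum.
P = 13/2·13/2 = 169/4.

169/4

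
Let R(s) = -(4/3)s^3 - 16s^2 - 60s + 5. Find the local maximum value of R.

R'(s) = -4s^2 - 32s - 60 = 0 at s = -5, -3.
R''(s) = -8s - 32. R''(-5) = 8 > 0 ⇒ local minimum; R''(-3) = -8 < 0 ⇒ local maximum.
The local maximum is R(-3) = 77.

77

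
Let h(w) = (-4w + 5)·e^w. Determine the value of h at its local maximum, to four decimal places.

By the product rule, h'(w) = (-4w + 1)·e^w. Since e^w > 0, the only critical point is w = 1/4.
h''(1/4) has the same sign as -4 < 0, so this is a local maximum.
h(1/4) = (4)·e^(1/4) ≈ 5.1361.

5.1361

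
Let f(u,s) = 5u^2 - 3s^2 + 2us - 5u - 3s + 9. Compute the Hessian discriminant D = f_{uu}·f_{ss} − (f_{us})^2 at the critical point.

-64

∂f/∂u = 10u + 2s - 5 = 0 and ∂f/∂s = 2u - 6s - 3 = 0, so (u, s) = (9/16, -5/16).
The Hessian has f_{uu} = 10, f_{ss} = -6, f_{us} = 2, giving D = -64 < 0, so the point is a saddle point.
D = (10)·(-6) − (2)^2 = -64.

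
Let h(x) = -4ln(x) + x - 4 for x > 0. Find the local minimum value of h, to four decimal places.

-5.5452

h'(x) = -4/x + 1 = 0 gives x = 4.
h''(x) = 4/x², which is positive for x > 0, so this is a local minimum.
h(4) = -4·ln(4) + 4 - 4 ≈ -5.5452.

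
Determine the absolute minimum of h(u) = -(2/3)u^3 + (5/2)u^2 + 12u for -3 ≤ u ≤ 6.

-81/8

The derivative is -2u^2 + 5u + 12, which vanishes at u = -3/2 and u = 4.
Candidates: h(-3) = 9/2, h(-3/2) = -81/8, h(4) = 136/3, h(6) = 18.
So the minimum is h(-3/2) = -81/8.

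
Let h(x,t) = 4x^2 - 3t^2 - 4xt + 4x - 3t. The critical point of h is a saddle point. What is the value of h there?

-15/16

∂h/∂x = 8x - 4t + 4 = 0 and ∂h/∂t = -4x - 6t - 3 = 0, so (x, t) = (-9/16, -1/8).
The Hessian has h_{xx} = 8, h_{tt} = -6, h_{xt} = -4, giving D = -64 < 0, so the point is a saddle point.
h(-9/16, -1/8) = -15/16.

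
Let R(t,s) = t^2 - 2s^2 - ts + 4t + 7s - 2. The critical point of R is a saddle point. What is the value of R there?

3

∂R/∂t = 2t - s + 4 = 0 and ∂R/∂s = -t - 4s + 7 = 0, so (t, s) = (-1, 2).
The Hessian has R_{tt} = 2, R_{ss} = -4, R_{ts} = -1, giving D = -9 < 0, so the point is a saddle point.
R(-1, 2) = 3.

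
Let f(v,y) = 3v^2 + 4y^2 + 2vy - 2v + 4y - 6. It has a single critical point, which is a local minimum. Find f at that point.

-86/11

∂f/∂v = 6v + 2y - 2 = 0 and ∂f/∂y = 2v + 8y + 4 = 0, so (v, y) = (6/11, -7/11).
The Hessian has f_{vv} = 6, f_{yy} = 8, f_{vy} = 2, giving D = 44 > 0 with f_{vv} > 0, so the point is a local minimum.
f(6/11, -7/11) = -86/11.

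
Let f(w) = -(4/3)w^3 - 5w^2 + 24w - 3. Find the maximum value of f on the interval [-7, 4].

124/3

Differentiating, f'(w) = -4w^2 - 10w + 24; which vanishes at w = -4 and w = 3/2.
Candidates: f(-7) = 124/3,  f(-4) = -281/3,  f(3/2) = 69/4,  f(4) = -217/3.
The maximum over the interval is 124/3, attained at w = -7.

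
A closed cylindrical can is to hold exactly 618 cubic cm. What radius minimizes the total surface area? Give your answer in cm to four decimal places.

4.6160

With radius r and height h, πr²h = 618 so h = 618/(πr²), and S(r) = 2πr² + 2πrh = 2πr² + 2·618/r.
S'(r) = 4πr − 2·618/r² = 0 ⇒ r³ = 618/(2π), so r ≈ 4.6160 and h = 2r ≈ 9.2321.
S''(r) = 4π + 4·618/r³ > 0, so this is the minimum; S ≈ 401.6430.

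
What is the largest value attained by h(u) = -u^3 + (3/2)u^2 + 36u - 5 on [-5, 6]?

99

Differentiating, h'(u) = -3u^2 + 3u + 36; which vanishes at u = -3 and u = 4.
Evaluating at the critical points and endpoints: h(-5) = -45/2; h(-3) = -145/2; h(4) = 99; h(6) = 49.
So the maximum is h(4) = 99.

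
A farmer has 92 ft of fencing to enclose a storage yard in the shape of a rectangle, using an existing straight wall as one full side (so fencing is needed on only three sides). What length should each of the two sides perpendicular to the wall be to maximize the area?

Let the sides perpendicular to the wall have length x and the parallel side y, so 2x + y = 92 and the area is A = xy = x(92 − 2x).
A'(x) = 92 − 4x = 0 gives x = 23, and A''(x) = −4 < 0 confirms a maximum.
Then y = 92 − 2·23 = 46 and A = 1058.

23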